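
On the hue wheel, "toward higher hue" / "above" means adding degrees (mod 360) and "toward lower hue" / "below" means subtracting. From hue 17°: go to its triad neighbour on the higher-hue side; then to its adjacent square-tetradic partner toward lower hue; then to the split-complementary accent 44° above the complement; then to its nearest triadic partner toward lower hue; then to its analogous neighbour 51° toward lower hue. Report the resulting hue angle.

100°

17 + 120 = 137°   (triadic ↑)
137 − 90 = 47°   (square ↓)
47 + 224 = 271°   (split-comp 44° ↑)
271 − 120 = 151°   (triadic ↓)
151 − 51 = 100°   (analog 51° ↓)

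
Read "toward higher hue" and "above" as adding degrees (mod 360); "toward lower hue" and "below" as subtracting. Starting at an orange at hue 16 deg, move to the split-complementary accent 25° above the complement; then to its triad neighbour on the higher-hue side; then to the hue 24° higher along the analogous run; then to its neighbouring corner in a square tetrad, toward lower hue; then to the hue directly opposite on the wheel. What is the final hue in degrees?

16 + 205 = 221°   (split-comp 25° ↑)
221 + 120 = 341°   (triadic ↑)
341 + 24 = 365 → 365 − 360 = 5°   (analog 24° ↑)
5 − 90 = -85 → -85 + 360 = 275°   (square ↓)
275 + 180 = 455 → 455 − 360 = 95°   (complement)

95°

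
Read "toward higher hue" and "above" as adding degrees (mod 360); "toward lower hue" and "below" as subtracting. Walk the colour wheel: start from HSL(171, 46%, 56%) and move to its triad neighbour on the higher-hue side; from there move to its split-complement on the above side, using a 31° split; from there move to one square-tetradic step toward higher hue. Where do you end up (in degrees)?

+120° (triadic ↑): 171 + 120 = 291°
+211° (split-comp 31° ↑): 291 + 211 = 502 → 502 − 360 = 142°
+90° (square ↑): 142 + 90 = 232°

232°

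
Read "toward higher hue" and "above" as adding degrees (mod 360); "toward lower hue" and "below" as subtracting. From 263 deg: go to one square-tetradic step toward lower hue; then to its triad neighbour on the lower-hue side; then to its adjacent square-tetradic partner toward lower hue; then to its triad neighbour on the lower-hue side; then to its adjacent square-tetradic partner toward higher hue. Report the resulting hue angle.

293°

−90° (square ↓): 263 − 90 = 173°
−120° (triadic ↓): 173 − 120 = 53°
−90° (square ↓): 53 − 90 = -37 → -37 + 360 = 323°
−120° (triadic ↓): 323 − 120 = 203°
+90° (square ↑): 203 + 90 = 293°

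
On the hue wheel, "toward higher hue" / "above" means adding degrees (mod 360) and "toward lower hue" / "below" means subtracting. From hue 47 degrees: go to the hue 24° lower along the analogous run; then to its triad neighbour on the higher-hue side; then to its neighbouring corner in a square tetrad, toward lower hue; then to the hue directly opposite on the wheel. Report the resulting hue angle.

233°

analog 24° ↓ −24°: 47 − 24 = 23°
triadic ↑ +120°: 23 + 120 = 143°
square ↓ −90°: 143 − 90 = 53°
complement +180°: 53 + 180 = 233°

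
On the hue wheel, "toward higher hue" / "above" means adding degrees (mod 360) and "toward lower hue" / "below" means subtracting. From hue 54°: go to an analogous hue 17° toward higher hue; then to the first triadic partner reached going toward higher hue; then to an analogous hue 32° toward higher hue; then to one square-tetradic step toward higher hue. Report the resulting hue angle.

analog 17° ↑ +17°: 54 + 17 = 71°
triadic ↑ +120°: 71 + 120 = 191°
analog 32° ↑ +32°: 191 + 32 = 223°
square ↑ +90°: 223 + 90 = 313°

313°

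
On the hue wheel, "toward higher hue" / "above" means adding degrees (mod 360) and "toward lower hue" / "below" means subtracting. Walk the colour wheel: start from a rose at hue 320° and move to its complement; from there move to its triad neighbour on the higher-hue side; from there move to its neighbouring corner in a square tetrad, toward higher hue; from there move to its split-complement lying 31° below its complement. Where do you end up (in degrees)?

139°

+180° (complement): 320 + 180 = 500 → 500 − 360 = 140°
+120° (triadic ↑): 140 + 120 = 260°
+90° (square ↑): 260 + 90 = 350°
+149° (split-comp 31° ↓): 350 + 149 = 499 → 499 − 360 = 139°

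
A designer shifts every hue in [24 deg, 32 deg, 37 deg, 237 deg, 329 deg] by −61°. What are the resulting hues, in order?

323°, 331°, 336°, 176°, 268°

24 − 61 = -37 → -37 + 360 = 323°
32 − 61 = -29 → -29 + 360 = 331°
37 − 61 = -24 → -24 + 360 = 336°
237 − 61 = 176°
329 − 61 = 268°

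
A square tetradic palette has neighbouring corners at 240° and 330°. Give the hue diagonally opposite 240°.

60°

A square tetradic scheme places four hues 90° apart; opposite corners are 180° apart.
240 + 180 = 420 → 420 − 360 = 60°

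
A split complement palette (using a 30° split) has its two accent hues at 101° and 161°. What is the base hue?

The accents sit 30° either side of the complement, so the complement is their short-arc midpoint on the wheel.
Short-arc midpoint of 101° and 161°: 131°.
Base is 180° from the complement: 131 − 180 = -49 → -49 + 360 = 311°

311°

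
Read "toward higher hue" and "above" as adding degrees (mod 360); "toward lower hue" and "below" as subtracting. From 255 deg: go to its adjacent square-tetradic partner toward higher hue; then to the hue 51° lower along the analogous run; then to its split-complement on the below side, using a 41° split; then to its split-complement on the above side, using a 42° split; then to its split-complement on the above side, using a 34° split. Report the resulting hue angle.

square ↑ +90°: 255 + 90 = 345°
analog 51° ↓ −51°: 345 − 51 = 294°
split-comp 41° ↓ +139°: 294 + 139 = 433 → 433 − 360 = 73°
split-comp 42° ↑ +222°: 73 + 222 = 295°
split-comp 34° ↑ +214°: 295 + 214 = 509 → 509 − 360 = 149°

149°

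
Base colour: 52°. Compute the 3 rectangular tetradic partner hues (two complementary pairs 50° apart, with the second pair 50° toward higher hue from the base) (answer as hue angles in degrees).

102°, 232°, 282°

A rectangular tetradic uses two complementary pairs 50° apart: offsets 0°, 50°, 180°, 230°.
52 + 50 = 102°
52 + 180 = 232°
52 + 230 = 282°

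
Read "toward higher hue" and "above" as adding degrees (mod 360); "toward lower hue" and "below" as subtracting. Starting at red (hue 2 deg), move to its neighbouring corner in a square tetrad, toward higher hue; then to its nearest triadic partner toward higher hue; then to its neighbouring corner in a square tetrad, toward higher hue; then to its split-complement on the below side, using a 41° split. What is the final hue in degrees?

81°

2 + 90 = 92°   (square ↑)
92 + 120 = 212°   (triadic ↑)
212 + 90 = 302°   (square ↑)
302 + 139 = 441 → 441 − 360 = 81°   (split-comp 41° ↓)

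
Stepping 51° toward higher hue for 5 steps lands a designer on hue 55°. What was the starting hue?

160°

5 steps of 51° (toward higher hue) give a net shift of +255°.
Start = end − shift: 55 − 255 = -200 → -200 + 360 = 160°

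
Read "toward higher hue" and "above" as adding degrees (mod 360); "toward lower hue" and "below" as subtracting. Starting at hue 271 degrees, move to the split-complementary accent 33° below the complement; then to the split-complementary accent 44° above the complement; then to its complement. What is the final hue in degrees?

split-comp 33° ↓ +147°: 271 + 147 = 418 → 418 − 360 = 58°
split-comp 44° ↑ +224°: 58 + 224 = 282°
complement +180°: 282 + 180 = 462 → 462 − 360 = 102°

102°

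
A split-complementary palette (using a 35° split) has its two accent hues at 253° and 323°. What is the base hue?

108°

The accents sit 35° either side of the complement, so the complement is their short-arc midpoint on the wheel.
Short-arc midpoint of 253° and 323°: 288°.
Base is 180° from the complement: 288 − 180 = 108°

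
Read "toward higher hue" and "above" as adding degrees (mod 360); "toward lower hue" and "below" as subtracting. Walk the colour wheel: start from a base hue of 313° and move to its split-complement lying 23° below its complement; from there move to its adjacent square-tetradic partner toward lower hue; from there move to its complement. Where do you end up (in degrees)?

split-comp 23° ↓ +157°: 313 + 157 = 470 → 470 − 360 = 110°
square ↓ −90°: 110 − 90 = 20°
complement +180°: 20 + 180 = 200°

200°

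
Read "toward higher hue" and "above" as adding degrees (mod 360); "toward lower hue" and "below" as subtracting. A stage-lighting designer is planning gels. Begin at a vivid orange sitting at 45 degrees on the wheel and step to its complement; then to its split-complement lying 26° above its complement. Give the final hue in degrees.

71°

complement +180°: 45 + 180 = 225°
split-comp 26° ↑ +206°: 225 + 206 = 431 → 431 − 360 = 71°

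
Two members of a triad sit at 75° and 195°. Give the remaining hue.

A triad spaces three hues 120° apart.
The full set is {75°, 195°, 315°}.

315°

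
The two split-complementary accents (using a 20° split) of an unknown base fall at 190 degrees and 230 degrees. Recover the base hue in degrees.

30°

The accents sit 20° either side of the complement, so the complement is their short-arc midpoint on the wheel.
Short-arc midpoint of 190° and 230°: 210°.
Base is 180° from the complement: 210 − 180 = 30°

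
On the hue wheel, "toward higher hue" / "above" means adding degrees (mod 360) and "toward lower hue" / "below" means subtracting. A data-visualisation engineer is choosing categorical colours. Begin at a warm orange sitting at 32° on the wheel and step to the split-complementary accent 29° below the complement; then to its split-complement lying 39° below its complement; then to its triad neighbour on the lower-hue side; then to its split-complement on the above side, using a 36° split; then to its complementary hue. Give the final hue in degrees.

240°

+151° (split-comp 29° ↓): 32 + 151 = 183°
+141° (split-comp 39° ↓): 183 + 141 = 324°
−120° (triadic ↓): 324 − 120 = 204°
+216° (split-comp 36° ↑): 204 + 216 = 420 → 420 − 360 = 60°
+180° (complement): 60 + 180 = 240°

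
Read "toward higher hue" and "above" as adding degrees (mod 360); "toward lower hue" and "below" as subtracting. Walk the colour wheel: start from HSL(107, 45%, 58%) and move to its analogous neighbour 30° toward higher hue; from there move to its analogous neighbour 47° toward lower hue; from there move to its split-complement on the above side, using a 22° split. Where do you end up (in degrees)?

analog 30° ↑ +30°: 107 + 30 = 137°
analog 47° ↓ −47°: 137 − 47 = 90°
split-comp 22° ↑ +202°: 90 + 202 = 292°

292°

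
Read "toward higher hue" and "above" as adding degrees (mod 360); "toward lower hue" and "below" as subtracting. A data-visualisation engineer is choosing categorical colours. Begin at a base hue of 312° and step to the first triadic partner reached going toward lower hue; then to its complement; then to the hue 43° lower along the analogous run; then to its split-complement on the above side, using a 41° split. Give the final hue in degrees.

190°

−120° (triadic ↓): 312 − 120 = 192°
+180° (complement): 192 + 180 = 372 → 372 − 360 = 12°
−43° (analog 43° ↓): 12 − 43 = -31 → -31 + 360 = 329°
+221° (split-comp 41° ↑): 329 + 221 = 550 → 550 − 360 = 190°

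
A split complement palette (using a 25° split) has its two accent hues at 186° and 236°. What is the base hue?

31°

The accents sit 25° either side of the complement, so the complement is their short-arc midpoint on the wheel.
Short-arc midpoint of 186° and 236°: 211°.
Base is 180° from the complement: 211 − 180 = 31°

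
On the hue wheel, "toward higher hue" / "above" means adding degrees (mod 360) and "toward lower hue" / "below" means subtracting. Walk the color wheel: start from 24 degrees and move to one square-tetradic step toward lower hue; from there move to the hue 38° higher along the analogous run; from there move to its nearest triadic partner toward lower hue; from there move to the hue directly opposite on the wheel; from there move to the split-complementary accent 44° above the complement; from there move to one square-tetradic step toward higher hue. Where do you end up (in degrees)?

square ↓ −90°: 24 − 90 = -66 → -66 + 360 = 294°
analog 38° ↑ +38°: 294 + 38 = 332°
triadic ↓ −120°: 332 − 120 = 212°
complement +180°: 212 + 180 = 392 → 392 − 360 = 32°
split-comp 44° ↑ +224°: 32 + 224 = 256°
square ↑ +90°: 256 + 90 = 346°

346°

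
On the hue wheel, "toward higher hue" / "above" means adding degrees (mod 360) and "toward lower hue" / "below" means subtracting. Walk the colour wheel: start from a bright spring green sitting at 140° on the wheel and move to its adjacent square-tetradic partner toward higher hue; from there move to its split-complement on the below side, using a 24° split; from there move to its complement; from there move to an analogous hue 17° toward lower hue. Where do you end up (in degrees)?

140 + 90 = 230°   (square ↑)
230 + 156 = 386 → 386 − 360 = 26°   (split-comp 24° ↓)
26 + 180 = 206°   (complement)
206 − 17 = 189°   (analog 17° ↓)

189°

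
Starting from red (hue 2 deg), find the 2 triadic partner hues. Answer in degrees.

122° and 242°

2 + 120 = 122°
2 + 240 = 242°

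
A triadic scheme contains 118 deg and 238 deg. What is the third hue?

358°

A triad spaces three hues 120° apart.
The full set is {118°, 238°, 358°}.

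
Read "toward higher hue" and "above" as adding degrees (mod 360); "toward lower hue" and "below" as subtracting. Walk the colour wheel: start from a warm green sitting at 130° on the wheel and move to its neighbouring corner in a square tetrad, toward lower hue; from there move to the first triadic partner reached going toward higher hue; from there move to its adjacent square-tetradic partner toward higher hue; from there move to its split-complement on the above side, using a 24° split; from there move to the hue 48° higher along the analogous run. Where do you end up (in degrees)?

square ↓ −90°: 130 − 90 = 40°
triadic ↑ +120°: 40 + 120 = 160°
square ↑ +90°: 160 + 90 = 250°
split-comp 24° ↑ +204°: 250 + 204 = 454 → 454 − 360 = 94°
analog 48° ↑ +48°: 94 + 48 = 142°

142°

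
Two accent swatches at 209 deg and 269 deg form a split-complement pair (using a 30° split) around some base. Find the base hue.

59°

The accents sit 30° either side of the complement, so the complement is their short-arc midpoint on the wheel.
Short-arc midpoint of 209° and 269°: 239°.
Base is 180° from the complement: 239 − 180 = 59°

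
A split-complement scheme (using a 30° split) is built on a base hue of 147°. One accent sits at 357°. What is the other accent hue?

297°

Split-complementary hues sit 30° either side of the complement.
Complement of the base 147°: 147 + 180 = 327°
The given accent 357° is 30° one side of 327°; the other accent sits 30° the other side: 327 − 30 = 297°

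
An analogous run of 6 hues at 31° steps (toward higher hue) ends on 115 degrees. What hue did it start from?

5 steps of 31° (toward higher hue) give a net shift of +155°.
Start = end − shift: 115 − 155 = -40 → -40 + 360 = 320°

320°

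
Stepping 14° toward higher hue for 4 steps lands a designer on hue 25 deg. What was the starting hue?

4 steps of 14° (toward higher hue) give a net shift of +56°.
Start = end − shift: 25 − 56 = -31 → -31 + 360 = 329°

329°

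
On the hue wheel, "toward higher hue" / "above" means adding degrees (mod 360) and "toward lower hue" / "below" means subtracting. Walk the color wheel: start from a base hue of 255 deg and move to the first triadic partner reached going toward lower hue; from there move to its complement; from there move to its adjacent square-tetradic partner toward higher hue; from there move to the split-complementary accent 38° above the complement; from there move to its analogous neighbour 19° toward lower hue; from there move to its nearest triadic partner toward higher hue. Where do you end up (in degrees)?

4°

255 − 120 = 135°   (triadic ↓)
135 + 180 = 315°   (complement)
315 + 90 = 405 → 405 − 360 = 45°   (square ↑)
45 + 218 = 263°   (split-comp 38° ↑)
263 − 19 = 244°   (analog 19° ↓)
244 + 120 = 364 → 364 − 360 = 4°   (triadic ↑)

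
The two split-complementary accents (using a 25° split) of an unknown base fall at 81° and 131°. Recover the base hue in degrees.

The accents sit 25° either side of the complement, so the complement is their short-arc midpoint on the wheel.
Short-arc midpoint of 81° and 131°: 106°.
Base is 180° from the complement: 106 − 180 = -74 → -74 + 360 = 286°

286°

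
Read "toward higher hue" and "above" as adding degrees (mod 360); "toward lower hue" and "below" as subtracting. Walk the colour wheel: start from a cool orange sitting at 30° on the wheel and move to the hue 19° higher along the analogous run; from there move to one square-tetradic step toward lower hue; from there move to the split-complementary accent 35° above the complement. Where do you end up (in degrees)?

174°

30 + 19 = 49°   (analog 19° ↑)
49 − 90 = -41 → -41 + 360 = 319°   (square ↓)
319 + 215 = 534 → 534 − 360 = 174°   (split-comp 35° ↑)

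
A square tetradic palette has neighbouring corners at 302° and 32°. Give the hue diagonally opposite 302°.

A square tetradic scheme places four hues 90° apart; opposite corners are 180° apart.
302 + 180 = 482 → 482 − 360 = 122°

122°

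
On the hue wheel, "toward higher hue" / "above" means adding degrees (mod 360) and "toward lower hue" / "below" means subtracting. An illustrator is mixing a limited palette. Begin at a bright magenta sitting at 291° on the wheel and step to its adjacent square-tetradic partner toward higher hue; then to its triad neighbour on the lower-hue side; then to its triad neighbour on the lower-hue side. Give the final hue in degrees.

291 + 90 = 381 → 381 − 360 = 21°   (square ↑)
21 − 120 = -99 → -99 + 360 = 261°   (triadic ↓)
261 − 120 = 141°   (triadic ↓)

141°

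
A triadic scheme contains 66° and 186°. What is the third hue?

306°

A triad spaces three hues 120° apart.
The full set is {66°, 186°, 306°}.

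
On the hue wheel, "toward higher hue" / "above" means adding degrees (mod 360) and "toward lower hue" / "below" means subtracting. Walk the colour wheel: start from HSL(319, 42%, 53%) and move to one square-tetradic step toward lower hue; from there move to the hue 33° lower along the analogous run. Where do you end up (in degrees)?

196°

319 − 90 = 229°   (square ↓)
229 − 33 = 196°   (analog 33° ↓)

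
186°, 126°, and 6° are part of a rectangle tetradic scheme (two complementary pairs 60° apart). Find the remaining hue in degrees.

306°

A rectangular tetradic uses two complementary pairs 60° apart: offsets 0°, 60°, 180°, 240°.
Among {6°, 126°, 186°}, 186° and 6° are a 180° pair.
The remaining hue 126° needs its own complement: 126 + 180 = 306°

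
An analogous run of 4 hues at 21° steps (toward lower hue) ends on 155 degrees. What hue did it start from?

3 steps of 21° (toward lower hue) give a net shift of −63°.
Start = end − shift: 155 + 63 = 218°

218°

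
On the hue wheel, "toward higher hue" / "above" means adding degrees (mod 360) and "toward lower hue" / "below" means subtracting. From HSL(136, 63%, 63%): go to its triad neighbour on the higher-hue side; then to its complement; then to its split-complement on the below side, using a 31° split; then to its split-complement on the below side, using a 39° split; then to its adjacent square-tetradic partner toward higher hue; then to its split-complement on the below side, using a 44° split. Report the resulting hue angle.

232°

triadic ↑ +120°: 136 + 120 = 256°
complement +180°: 256 + 180 = 436 → 436 − 360 = 76°
split-comp 31° ↓ +149°: 76 + 149 = 225°
split-comp 39° ↓ +141°: 225 + 141 = 366 → 366 − 360 = 6°
square ↑ +90°: 6 + 90 = 96°
split-comp 44° ↓ +136°: 96 + 136 = 232°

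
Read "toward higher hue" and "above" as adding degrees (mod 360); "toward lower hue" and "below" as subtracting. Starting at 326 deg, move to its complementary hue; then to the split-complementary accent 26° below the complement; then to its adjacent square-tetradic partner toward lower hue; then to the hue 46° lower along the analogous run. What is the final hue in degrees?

164°

+180° (complement): 326 + 180 = 506 → 506 − 360 = 146°
+154° (split-comp 26° ↓): 146 + 154 = 300°
−90° (square ↓): 300 − 90 = 210°
−46° (analog 46° ↓): 210 − 46 = 164°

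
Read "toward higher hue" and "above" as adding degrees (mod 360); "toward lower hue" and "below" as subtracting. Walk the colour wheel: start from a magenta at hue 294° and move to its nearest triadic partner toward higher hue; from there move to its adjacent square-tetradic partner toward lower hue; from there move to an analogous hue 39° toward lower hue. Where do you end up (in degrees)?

294 + 120 = 414 → 414 − 360 = 54°   (triadic ↑)
54 − 90 = -36 → -36 + 360 = 324°   (square ↓)
324 − 39 = 285°   (analog 39° ↓)

285°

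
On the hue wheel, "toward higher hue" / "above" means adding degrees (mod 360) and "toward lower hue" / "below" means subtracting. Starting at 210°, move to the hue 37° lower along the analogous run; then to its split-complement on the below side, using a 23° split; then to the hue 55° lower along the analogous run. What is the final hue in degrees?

275°

−37° (analog 37° ↓): 210 − 37 = 173°
+157° (split-comp 23° ↓): 173 + 157 = 330°
−55° (analog 55° ↓): 330 − 55 = 275°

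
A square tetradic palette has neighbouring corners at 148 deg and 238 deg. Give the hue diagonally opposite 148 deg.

328°

A square tetradic scheme places four hues 90° apart; opposite corners are 180° apart.
148 + 180 = 328°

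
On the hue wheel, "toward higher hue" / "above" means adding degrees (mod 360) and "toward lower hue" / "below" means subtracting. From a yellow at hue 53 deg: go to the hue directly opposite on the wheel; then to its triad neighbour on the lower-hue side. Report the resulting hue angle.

53 + 180 = 233°   (complement)
233 − 120 = 113°   (triadic ↓)

113°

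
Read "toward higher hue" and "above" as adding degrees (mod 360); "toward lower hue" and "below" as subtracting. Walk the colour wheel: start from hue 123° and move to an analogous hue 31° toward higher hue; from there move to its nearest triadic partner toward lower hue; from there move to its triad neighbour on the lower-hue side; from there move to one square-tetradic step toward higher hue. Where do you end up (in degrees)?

analog 31° ↑ +31°: 123 + 31 = 154°
triadic ↓ −120°: 154 − 120 = 34°
triadic ↓ −120°: 34 − 120 = -86 → -86 + 360 = 274°
square ↑ +90°: 274 + 90 = 364 → 364 − 360 = 4°

4°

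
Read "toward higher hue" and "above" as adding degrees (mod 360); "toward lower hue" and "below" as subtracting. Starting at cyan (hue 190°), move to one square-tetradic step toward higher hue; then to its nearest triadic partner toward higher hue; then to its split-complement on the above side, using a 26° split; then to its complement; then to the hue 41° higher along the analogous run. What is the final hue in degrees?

+90° (square ↑): 190 + 90 = 280°
+120° (triadic ↑): 280 + 120 = 400 → 400 − 360 = 40°
+206° (split-comp 26° ↑): 40 + 206 = 246°
+180° (complement): 246 + 180 = 426 → 426 − 360 = 66°
+41° (analog 41° ↑): 66 + 41 = 107°

107°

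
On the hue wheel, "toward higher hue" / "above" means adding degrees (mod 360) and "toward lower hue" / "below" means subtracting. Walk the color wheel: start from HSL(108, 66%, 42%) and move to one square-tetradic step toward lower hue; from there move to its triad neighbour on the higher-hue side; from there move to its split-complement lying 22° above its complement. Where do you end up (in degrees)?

340°

−90° (square ↓): 108 − 90 = 18°
+120° (triadic ↑): 18 + 120 = 138°
+202° (split-comp 22° ↑): 138 + 202 = 340°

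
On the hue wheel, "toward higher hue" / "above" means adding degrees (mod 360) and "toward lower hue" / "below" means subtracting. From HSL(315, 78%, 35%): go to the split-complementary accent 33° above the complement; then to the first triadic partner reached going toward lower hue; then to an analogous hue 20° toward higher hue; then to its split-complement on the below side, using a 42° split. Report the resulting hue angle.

315 + 213 = 528 → 528 − 360 = 168°   (split-comp 33° ↑)
168 − 120 = 48°   (triadic ↓)
48 + 20 = 68°   (analog 20° ↑)
68 + 138 = 206°   (split-comp 42° ↓)

206°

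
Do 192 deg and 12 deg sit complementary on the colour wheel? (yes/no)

Angular distance: |192 − 12| = 180 = 180°.
Complementary requires 180°.

yes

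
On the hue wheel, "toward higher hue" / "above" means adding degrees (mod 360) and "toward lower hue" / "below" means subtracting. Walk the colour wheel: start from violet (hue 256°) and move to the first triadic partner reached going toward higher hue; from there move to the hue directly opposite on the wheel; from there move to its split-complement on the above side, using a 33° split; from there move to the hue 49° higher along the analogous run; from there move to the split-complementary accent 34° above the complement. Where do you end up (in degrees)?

312°

triadic ↑ +120°: 256 + 120 = 376 → 376 − 360 = 16°
complement +180°: 16 + 180 = 196°
split-comp 33° ↑ +213°: 196 + 213 = 409 → 409 − 360 = 49°
analog 49° ↑ +49°: 49 + 49 = 98°
split-comp 34° ↑ +214°: 98 + 214 = 312°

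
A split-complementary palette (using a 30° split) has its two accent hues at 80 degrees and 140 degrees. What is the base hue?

290°

The accents sit 30° either side of the complement, so the complement is their short-arc midpoint on the wheel.
Short-arc midpoint of 80° and 140°: 110°.
Base is 180° from the complement: 110 − 180 = -70 → -70 + 360 = 290°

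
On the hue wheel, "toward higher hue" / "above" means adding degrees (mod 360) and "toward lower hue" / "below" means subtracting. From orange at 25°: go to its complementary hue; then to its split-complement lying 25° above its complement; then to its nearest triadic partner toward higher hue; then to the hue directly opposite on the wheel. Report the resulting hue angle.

complement +180°: 25 + 180 = 205°
split-comp 25° ↑ +205°: 205 + 205 = 410 → 410 − 360 = 50°
triadic ↑ +120°: 50 + 120 = 170°
complement +180°: 170 + 180 = 350°

350°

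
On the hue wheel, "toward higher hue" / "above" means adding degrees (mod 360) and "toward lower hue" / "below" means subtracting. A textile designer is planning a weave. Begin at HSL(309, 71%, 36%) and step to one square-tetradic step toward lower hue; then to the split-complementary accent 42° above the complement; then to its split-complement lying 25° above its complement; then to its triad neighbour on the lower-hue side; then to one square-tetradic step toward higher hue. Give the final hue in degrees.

256°

square ↓ −90°: 309 − 90 = 219°
split-comp 42° ↑ +222°: 219 + 222 = 441 → 441 − 360 = 81°
split-comp 25° ↑ +205°: 81 + 205 = 286°
triadic ↓ −120°: 286 − 120 = 166°
square ↑ +90°: 166 + 90 = 256°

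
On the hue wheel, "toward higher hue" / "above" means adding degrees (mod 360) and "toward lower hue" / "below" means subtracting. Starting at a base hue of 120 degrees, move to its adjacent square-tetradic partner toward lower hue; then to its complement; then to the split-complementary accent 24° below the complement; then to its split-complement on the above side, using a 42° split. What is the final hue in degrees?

square ↓ −90°: 120 − 90 = 30°
complement +180°: 30 + 180 = 210°
split-comp 24° ↓ +156°: 210 + 156 = 366 → 366 − 360 = 6°
split-comp 42° ↑ +222°: 6 + 222 = 228°

228°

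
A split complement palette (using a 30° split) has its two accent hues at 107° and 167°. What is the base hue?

317°

The accents sit 30° either side of the complement, so the complement is their short-arc midpoint on the wheel.
Short-arc midpoint of 107° and 167°: 137°.
Base is 180° from the complement: 137 − 180 = -43 → -43 + 360 = 317°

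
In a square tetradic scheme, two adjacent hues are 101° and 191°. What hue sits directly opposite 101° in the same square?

281°

A square tetradic scheme places four hues 90° apart; opposite corners are 180° apart.
101 + 180 = 281°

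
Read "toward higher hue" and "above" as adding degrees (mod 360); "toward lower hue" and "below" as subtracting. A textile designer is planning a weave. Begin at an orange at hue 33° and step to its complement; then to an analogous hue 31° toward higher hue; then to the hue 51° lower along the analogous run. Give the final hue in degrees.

193°

+180° (complement): 33 + 180 = 213°
+31° (analog 31° ↑): 213 + 31 = 244°
−51° (analog 51° ↓): 244 − 51 = 193°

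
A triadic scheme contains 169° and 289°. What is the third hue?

49°

A triad spaces three hues 120° apart.
The full set is {49°, 169°, 289°}.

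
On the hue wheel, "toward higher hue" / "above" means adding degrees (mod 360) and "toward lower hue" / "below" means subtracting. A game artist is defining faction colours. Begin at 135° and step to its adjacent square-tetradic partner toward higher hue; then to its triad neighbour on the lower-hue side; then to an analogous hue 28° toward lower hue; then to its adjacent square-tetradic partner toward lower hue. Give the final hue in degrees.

135 + 90 = 225°   (square ↑)
225 − 120 = 105°   (triadic ↓)
105 − 28 = 77°   (analog 28° ↓)
77 − 90 = -13 → -13 + 360 = 347°   (square ↓)

347°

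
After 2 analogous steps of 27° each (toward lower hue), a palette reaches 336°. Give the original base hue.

30°

2 steps of 27° (toward lower hue) give a net shift of −54°.
Start = end − shift: 336 + 54 = 390 → 390 − 360 = 30°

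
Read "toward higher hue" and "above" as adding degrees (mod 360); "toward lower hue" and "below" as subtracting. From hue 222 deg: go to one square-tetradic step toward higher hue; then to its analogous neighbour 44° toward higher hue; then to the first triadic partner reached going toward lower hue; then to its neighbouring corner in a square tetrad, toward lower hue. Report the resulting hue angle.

+90° (square ↑): 222 + 90 = 312°
+44° (analog 44° ↑): 312 + 44 = 356°
−120° (triadic ↓): 356 − 120 = 236°
−90° (square ↓): 236 − 90 = 146°

146°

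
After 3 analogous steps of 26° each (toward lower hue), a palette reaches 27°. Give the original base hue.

3 steps of 26° (toward lower hue) give a net shift of −78°.
Start = end − shift: 27 + 78 = 105°

105°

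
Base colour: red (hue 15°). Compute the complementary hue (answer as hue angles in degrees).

The complement sits 180° across the wheel.
15 + 180 = 195°

195°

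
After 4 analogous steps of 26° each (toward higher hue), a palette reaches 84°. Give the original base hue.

4 steps of 26° (toward higher hue) give a net shift of +104°.
Start = end − shift: 84 − 104 = -20 → -20 + 360 = 340°

340°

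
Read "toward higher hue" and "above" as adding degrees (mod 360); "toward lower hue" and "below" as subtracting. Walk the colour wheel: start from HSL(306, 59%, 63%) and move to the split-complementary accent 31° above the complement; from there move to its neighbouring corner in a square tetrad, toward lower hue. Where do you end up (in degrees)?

+211° (split-comp 31° ↑): 306 + 211 = 517 → 517 − 360 = 157°
−90° (square ↓): 157 − 90 = 67°

67°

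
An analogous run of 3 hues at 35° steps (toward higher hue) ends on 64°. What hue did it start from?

354°

2 steps of 35° (toward higher hue) give a net shift of +70°.
Start = end − shift: 64 − 70 = -6 → -6 + 360 = 354°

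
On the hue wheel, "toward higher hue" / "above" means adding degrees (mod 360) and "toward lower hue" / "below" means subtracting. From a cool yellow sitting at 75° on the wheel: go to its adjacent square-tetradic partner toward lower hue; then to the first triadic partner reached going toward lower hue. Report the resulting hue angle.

square ↓ −90°: 75 − 90 = -15 → -15 + 360 = 345°
triadic ↓ −120°: 345 − 120 = 225°

225°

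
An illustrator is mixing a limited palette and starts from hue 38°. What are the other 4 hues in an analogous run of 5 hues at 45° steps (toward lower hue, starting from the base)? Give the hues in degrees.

353°, 308°, 263°, 218°

Analogous hues sit every 45° along the wheel.
38 − 45 = -7 → -7 + 360 = 353°
38 − 90 = -52 → -52 + 360 = 308°
38 − 135 = -97 → -97 + 360 = 263°
38 − 180 = -142 → -142 + 360 = 218°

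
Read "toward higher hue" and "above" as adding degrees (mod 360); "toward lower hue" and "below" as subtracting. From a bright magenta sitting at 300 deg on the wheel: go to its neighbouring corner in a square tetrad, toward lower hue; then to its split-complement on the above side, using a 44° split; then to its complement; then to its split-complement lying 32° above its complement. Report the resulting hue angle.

square ↓ −90°: 300 − 90 = 210°
split-comp 44° ↑ +224°: 210 + 224 = 434 → 434 − 360 = 74°
complement +180°: 74 + 180 = 254°
split-comp 32° ↑ +212°: 254 + 212 = 466 → 466 − 360 = 106°

106°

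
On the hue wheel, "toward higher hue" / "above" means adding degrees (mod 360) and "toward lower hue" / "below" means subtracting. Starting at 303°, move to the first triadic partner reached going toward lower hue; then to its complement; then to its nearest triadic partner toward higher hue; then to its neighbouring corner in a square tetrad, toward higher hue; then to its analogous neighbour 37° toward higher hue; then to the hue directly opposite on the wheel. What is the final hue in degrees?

303 − 120 = 183°   (triadic ↓)
183 + 180 = 363 → 363 − 360 = 3°   (complement)
3 + 120 = 123°   (triadic ↑)
123 + 90 = 213°   (square ↑)
213 + 37 = 250°   (analog 37° ↑)
250 + 180 = 430 → 430 − 360 = 70°   (complement)

70°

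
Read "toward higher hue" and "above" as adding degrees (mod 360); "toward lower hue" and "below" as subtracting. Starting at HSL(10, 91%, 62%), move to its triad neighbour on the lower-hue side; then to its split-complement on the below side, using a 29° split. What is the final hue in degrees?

10 − 120 = -110 → -110 + 360 = 250°   (triadic ↓)
250 + 151 = 401 → 401 − 360 = 41°   (split-comp 29° ↓)

41°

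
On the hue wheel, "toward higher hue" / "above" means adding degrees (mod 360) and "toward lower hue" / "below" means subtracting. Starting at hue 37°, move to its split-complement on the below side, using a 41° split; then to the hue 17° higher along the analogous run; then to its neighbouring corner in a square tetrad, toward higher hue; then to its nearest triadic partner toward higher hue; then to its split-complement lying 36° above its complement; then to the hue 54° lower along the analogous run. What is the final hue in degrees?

205°

37 + 139 = 176°   (split-comp 41° ↓)
176 + 17 = 193°   (analog 17° ↑)
193 + 90 = 283°   (square ↑)
283 + 120 = 403 → 403 − 360 = 43°   (triadic ↑)
43 + 216 = 259°   (split-comp 36° ↑)
259 − 54 = 205°   (analog 54° ↓)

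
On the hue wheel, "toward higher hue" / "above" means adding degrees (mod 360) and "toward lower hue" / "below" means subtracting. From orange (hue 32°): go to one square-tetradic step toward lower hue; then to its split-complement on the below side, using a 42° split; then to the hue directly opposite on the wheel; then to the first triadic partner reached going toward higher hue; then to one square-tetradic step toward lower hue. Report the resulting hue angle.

290°

square ↓ −90°: 32 − 90 = -58 → -58 + 360 = 302°
split-comp 42° ↓ +138°: 302 + 138 = 440 → 440 − 360 = 80°
complement +180°: 80 + 180 = 260°
triadic ↑ +120°: 260 + 120 = 380 → 380 − 360 = 20°
square ↓ −90°: 20 − 90 = -70 → -70 + 360 = 290°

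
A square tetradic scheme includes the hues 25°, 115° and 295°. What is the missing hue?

205°

A square tetradic scheme places four hues every 90°.
The full set through 25° is {25°, 115°, 205°, 295°}.
Given {25°, 115°, 295°}, the missing hue is 205°.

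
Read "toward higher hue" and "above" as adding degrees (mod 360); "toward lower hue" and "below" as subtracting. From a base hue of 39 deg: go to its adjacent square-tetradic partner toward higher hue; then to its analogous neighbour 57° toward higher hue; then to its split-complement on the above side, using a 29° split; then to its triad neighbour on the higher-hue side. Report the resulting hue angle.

155°

+90° (square ↑): 39 + 90 = 129°
+57° (analog 57° ↑): 129 + 57 = 186°
+209° (split-comp 29° ↑): 186 + 209 = 395 → 395 − 360 = 35°
+120° (triadic ↑): 35 + 120 = 155°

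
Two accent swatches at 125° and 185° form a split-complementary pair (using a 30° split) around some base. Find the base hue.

335°

The accents sit 30° either side of the complement, so the complement is their short-arc midpoint on the wheel.
Short-arc midpoint of 125° and 185°: 155°.
Base is 180° from the complement: 155 − 180 = -25 → -25 + 360 = 335°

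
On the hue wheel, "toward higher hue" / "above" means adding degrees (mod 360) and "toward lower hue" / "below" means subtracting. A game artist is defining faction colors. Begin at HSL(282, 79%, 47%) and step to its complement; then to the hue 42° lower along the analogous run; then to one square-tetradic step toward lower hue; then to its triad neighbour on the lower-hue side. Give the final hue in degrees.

+180° (complement): 282 + 180 = 462 → 462 − 360 = 102°
−42° (analog 42° ↓): 102 − 42 = 60°
−90° (square ↓): 60 − 90 = -30 → -30 + 360 = 330°
−120° (triadic ↓): 330 − 120 = 210°

210°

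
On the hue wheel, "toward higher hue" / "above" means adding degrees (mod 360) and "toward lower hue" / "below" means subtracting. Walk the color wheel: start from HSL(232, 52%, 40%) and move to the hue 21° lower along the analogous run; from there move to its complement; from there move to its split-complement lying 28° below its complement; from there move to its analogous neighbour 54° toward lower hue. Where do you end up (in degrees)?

129°

232 − 21 = 211°   (analog 21° ↓)
211 + 180 = 391 → 391 − 360 = 31°   (complement)
31 + 152 = 183°   (split-comp 28° ↓)
183 − 54 = 129°   (analog 54° ↓)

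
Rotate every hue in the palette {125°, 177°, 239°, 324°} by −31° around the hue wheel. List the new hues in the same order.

125 − 31 = 94°
177 − 31 = 146°
239 − 31 = 208°
324 − 31 = 293°

94°, 146°, 208°, 293°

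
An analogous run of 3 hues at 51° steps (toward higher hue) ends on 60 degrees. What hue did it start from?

2 steps of 51° (toward higher hue) give a net shift of +102°.
Start = end − shift: 60 − 102 = -42 → -42 + 360 = 318°

318°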